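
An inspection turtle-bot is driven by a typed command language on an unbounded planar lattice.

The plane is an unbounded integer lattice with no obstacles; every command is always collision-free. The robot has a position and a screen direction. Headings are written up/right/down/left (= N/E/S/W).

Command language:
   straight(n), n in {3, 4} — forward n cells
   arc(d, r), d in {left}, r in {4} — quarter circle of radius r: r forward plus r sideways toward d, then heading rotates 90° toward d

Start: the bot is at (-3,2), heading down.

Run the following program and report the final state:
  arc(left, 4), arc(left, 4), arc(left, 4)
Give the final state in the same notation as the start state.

at (1,6), heading left

t0: at (-3,2), heading down
step 1 (arc(left, 4)): at (1,-2), heading right
step 2 (arc(left, 4)): at (5,2), heading up
step 3 (arc(left, 4)): at (1,6), heading left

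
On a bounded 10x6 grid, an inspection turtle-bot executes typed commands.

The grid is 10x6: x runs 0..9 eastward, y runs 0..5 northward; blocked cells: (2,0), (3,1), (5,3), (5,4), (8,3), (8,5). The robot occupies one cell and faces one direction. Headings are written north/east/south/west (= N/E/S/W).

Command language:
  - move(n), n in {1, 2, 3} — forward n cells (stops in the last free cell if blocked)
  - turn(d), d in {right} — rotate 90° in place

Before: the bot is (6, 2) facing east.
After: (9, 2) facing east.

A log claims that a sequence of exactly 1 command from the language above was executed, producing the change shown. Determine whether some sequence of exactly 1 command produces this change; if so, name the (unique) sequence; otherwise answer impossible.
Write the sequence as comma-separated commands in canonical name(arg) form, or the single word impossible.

move(3)

key: heading stays E — the single command does not turn
from: (6, 2) facing east
1. move(3) → (9, 2) facing east
uniquely the one of 4 1-step routes that fits.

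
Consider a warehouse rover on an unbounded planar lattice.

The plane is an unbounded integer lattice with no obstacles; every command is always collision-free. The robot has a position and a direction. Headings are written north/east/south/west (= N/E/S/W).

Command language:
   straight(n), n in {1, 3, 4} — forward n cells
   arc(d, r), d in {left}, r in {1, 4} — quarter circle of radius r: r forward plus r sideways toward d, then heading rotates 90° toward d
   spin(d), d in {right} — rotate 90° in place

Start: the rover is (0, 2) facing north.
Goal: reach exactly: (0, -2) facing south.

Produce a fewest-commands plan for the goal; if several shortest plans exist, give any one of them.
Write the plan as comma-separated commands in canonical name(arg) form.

initial: (0, 2) facing north
step 1 (spin(right)): (0, 2) facing east
step 2 (spin(right)): (0, 2) facing south
step 3 (straight(4)): (0, -2) facing south
shorter routes all fall short; 3 is best.

spin(right), spin(right), straight(4)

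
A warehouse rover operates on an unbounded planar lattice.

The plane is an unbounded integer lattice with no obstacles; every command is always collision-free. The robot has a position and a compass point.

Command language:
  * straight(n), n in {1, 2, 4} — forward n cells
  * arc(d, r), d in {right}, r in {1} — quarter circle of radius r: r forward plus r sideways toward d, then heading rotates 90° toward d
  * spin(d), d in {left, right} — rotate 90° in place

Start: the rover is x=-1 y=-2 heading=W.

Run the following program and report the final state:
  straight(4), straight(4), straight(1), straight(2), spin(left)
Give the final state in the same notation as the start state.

x=-12 y=-2 heading=S

start: x=-1 y=-2 heading=W
1. straight(4) → x=-5 y=-2 heading=W
2. straight(4) → x=-9 y=-2 heading=W
3. straight(1) → x=-10 y=-2 heading=W
4. straight(2) → x=-12 y=-2 heading=W
5. spin(left) → x=-12 y=-2 heading=S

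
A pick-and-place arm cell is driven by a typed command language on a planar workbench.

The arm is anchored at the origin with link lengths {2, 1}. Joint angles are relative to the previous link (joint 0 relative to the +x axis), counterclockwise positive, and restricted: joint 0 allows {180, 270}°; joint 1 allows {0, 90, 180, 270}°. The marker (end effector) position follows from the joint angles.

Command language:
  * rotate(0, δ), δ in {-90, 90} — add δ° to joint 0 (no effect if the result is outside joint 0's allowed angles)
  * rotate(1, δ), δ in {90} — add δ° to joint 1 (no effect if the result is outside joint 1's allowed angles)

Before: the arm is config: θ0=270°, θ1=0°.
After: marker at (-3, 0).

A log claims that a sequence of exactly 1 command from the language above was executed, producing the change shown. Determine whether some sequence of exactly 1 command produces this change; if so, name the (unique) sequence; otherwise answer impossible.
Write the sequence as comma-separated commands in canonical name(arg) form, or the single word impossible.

initial: config: θ0=270°, θ1=0°
[1] after rotate(0, -90): config: θ0=180°, θ1=0°
uniquely the one of 3 1-step routes that fits.

rotate(0, -90)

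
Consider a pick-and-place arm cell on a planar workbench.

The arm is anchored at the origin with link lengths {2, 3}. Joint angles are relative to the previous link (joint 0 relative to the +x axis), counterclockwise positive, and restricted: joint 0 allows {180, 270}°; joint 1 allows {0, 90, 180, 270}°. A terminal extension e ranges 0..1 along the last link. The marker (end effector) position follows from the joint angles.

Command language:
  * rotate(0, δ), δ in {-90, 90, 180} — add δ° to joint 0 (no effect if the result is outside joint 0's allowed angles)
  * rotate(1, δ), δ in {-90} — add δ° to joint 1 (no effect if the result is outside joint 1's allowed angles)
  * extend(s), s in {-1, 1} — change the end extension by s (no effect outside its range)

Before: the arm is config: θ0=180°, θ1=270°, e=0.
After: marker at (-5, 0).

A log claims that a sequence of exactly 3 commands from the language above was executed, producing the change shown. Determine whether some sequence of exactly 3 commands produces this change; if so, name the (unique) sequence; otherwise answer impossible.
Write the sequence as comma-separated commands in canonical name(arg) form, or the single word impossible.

rotate(1, -90), rotate(1, -90), rotate(1, -90)

initial: config: θ0=180°, θ1=270°, e=0
step 1 (rotate(1, -90)): config: θ0=180°, θ1=180°, e=0
step 2 (rotate(1, -90)): config: θ0=180°, θ1=90°, e=0
step 3 (rotate(1, -90)): config: θ0=180°, θ1=0°, e=0
all 216 alternatives checked — unique.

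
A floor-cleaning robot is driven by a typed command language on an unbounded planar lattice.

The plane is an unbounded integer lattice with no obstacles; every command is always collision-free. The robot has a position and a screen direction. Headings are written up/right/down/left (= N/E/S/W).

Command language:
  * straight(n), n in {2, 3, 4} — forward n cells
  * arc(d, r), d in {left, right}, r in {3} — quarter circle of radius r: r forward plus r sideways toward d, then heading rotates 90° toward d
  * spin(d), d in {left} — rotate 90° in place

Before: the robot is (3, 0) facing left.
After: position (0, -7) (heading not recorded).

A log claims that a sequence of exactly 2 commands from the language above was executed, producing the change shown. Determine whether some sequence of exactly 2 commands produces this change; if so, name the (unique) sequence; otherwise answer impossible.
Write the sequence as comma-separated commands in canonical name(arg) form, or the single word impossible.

arc(left, 3), straight(4)

key: running straight(4) before arc(left, 3) would end elsewhere — order is forced
t0: (3, 0) facing left
t=1 arc(left, 3) ⇒ (0, -3) facing down
t=2 straight(4) ⇒ (0, -7) facing down
no other 2-command option fits: unique.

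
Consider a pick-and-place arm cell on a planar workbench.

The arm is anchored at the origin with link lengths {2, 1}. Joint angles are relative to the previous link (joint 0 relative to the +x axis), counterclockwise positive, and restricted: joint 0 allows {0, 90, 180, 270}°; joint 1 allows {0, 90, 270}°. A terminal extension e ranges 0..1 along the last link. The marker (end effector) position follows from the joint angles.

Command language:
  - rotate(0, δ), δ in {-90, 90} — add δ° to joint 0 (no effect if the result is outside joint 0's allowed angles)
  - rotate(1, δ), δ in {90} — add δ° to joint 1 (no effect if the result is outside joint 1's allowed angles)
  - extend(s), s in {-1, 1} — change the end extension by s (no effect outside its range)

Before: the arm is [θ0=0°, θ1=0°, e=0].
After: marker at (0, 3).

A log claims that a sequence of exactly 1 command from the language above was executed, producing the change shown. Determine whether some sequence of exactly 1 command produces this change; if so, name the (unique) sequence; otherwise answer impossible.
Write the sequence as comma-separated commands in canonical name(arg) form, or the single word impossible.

rotate(0, 90)

initial: [θ0=0°, θ1=0°, e=0]
1. rotate(0, 90) → [θ0=90°, θ1=0°, e=0]
all 5 alternatives checked — unique.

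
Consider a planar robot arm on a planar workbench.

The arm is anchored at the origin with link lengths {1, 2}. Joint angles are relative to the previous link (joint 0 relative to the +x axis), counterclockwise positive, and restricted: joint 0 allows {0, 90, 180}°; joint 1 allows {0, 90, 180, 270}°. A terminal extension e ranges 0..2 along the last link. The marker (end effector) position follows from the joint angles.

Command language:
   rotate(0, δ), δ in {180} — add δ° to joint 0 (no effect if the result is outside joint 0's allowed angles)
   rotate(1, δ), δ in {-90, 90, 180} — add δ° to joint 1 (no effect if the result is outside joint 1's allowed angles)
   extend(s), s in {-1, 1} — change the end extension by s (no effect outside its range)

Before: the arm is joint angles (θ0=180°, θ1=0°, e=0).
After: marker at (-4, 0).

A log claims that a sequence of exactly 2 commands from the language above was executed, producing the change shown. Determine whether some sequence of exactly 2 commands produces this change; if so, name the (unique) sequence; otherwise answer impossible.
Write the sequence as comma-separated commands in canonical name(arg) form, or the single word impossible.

key: order matters: swapping extend(-1) and extend(1) lands elsewhere
begin: joint angles (θ0=180°, θ1=0°, e=0)
step 1 (extend(-1)): joint angles (θ0=180°, θ1=0°, e=0)
step 2 (extend(1)): joint angles (θ0=180°, θ1=0°, e=1)
no rival 2-sequence matches.

extend(-1), extend(1)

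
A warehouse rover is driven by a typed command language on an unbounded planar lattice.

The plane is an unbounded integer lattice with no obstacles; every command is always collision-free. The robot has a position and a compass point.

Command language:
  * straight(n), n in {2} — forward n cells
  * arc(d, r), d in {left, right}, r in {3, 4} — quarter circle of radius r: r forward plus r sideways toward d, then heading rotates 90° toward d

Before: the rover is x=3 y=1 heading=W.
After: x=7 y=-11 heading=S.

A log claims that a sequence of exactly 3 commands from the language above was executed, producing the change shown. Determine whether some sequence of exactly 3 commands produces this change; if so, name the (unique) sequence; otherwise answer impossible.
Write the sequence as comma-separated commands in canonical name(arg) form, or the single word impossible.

key: position moved to (7,-11) AND the heading swung to S — translation plus rotation needed
begin: x=3 y=1 heading=W
t=1 arc(left, 4) ⇒ x=-1 y=-3 heading=S
t=2 arc(left, 4) ⇒ x=3 y=-7 heading=E
t=3 arc(right, 4) ⇒ x=7 y=-11 heading=S
no other 3-command option fits: unique.

arc(left, 4), arc(left, 4), arc(right, 4)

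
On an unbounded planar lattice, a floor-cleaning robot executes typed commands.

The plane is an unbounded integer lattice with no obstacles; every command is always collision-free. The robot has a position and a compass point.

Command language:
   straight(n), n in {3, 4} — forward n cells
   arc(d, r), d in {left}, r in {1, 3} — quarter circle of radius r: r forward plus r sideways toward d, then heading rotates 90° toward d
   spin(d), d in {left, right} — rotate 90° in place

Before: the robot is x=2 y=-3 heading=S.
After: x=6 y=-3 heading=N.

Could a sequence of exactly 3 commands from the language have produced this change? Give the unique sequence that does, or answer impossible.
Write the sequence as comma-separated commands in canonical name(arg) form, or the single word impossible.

key: position moved to (6,-3) AND the heading swung to N — translation plus rotation needed
initial: x=2 y=-3 heading=S
t=1 spin(left) ⇒ x=2 y=-3 heading=E
t=2 straight(4) ⇒ x=6 y=-3 heading=E
t=3 spin(left) ⇒ x=6 y=-3 heading=N
uniquely the one of 216 3-step routes that fits.

spin(left), straight(4), spin(left)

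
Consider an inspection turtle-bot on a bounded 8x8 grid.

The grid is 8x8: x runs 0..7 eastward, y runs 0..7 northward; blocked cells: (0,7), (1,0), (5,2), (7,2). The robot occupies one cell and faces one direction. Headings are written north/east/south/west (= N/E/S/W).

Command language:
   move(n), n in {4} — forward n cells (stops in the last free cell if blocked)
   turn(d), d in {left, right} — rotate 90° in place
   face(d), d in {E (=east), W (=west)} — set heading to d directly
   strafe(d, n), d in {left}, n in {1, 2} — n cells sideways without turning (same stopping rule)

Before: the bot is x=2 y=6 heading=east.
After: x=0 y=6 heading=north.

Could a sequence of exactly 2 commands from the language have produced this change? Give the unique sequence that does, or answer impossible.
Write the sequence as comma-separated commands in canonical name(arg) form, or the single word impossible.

turn(left), strafe(left, 2)

key: position moved to (0,6) AND the heading swung to N — translation plus rotation needed
from: x=2 y=6 heading=east
step 1 (turn(left)): x=2 y=6 heading=north
step 2 (strafe(left, 2)): x=0 y=6 heading=north
no rival 2-sequence matches.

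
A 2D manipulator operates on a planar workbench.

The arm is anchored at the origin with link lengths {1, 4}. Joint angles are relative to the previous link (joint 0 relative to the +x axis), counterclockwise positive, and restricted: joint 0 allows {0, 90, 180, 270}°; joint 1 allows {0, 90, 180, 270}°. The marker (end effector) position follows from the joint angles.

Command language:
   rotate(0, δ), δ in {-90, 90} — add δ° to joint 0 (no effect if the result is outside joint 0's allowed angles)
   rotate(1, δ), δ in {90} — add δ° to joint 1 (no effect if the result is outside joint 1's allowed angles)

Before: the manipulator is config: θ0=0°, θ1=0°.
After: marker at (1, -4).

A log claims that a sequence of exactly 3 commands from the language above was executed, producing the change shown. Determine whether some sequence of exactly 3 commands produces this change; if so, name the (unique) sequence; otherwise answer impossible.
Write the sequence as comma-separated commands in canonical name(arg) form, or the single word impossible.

rotate(1, 90), rotate(1, 90), rotate(1, 90)

start: config: θ0=0°, θ1=0°
step 1 (rotate(1, 90)): config: θ0=0°, θ1=90°
step 2 (rotate(1, 90)): config: θ0=0°, θ1=180°
step 3 (rotate(1, 90)): config: θ0=0°, θ1=270°
uniquely the one of 27 3-step routes that fits.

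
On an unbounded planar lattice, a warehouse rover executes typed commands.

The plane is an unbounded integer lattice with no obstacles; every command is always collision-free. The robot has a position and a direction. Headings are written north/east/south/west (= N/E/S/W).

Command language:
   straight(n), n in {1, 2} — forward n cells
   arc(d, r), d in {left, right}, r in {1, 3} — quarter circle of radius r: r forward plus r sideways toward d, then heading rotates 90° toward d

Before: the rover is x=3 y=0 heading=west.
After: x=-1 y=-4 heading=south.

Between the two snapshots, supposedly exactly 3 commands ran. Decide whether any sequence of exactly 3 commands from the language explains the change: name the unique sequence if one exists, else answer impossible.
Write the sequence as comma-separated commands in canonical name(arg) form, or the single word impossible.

straight(1), arc(left, 3), straight(1)

key: cell and facing (now S) both changed — the 3 commands mix motion and turning
from: x=3 y=0 heading=west
t=1 straight(1) ⇒ x=2 y=0 heading=west
t=2 arc(left, 3) ⇒ x=-1 y=-3 heading=south
t=3 straight(1) ⇒ x=-1 y=-4 heading=south
no rival 3-sequence matches.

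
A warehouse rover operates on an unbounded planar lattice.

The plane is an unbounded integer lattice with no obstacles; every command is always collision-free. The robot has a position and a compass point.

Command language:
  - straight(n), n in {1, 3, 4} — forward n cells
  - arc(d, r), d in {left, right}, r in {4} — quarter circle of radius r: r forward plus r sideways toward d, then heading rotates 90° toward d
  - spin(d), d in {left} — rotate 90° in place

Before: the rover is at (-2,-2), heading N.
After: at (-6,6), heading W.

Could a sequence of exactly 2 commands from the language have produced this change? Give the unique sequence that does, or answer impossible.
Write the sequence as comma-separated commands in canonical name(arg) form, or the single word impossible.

straight(4), arc(left, 4)

key: running arc(left, 4) before straight(4) would end elsewhere — order is forced
t0: at (-2,-2), heading N
[1] after straight(4): at (-2,2), heading N
[2] after arc(left, 4): at (-6,6), heading W
uniquely the one of 36 2-step routes that fits.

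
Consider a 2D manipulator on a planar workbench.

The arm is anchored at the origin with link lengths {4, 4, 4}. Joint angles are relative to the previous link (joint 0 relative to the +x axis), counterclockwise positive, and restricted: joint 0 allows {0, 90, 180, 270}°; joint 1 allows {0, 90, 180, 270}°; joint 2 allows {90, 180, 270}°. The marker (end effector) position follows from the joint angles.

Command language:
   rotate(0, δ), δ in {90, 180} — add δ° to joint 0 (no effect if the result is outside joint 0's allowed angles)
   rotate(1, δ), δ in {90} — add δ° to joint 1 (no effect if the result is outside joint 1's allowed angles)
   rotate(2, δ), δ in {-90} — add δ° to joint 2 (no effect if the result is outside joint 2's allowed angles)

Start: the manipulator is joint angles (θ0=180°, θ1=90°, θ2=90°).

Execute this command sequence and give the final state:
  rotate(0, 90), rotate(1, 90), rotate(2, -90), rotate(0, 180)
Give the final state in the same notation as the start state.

from: joint angles (θ0=180°, θ1=90°, θ2=90°)
t=1 rotate(0, 90) ⇒ joint angles (θ0=270°, θ1=90°, θ2=90°)
t=2 rotate(1, 90) ⇒ joint angles (θ0=270°, θ1=180°, θ2=90°)
t=3 rotate(2, -90) ⇒ joint angles (θ0=270°, θ1=180°, θ2=90°)
t=4 rotate(0, 180) ⇒ joint angles (θ0=90°, θ1=180°, θ2=90°)

joint angles (θ0=90°, θ1=180°, θ2=90°)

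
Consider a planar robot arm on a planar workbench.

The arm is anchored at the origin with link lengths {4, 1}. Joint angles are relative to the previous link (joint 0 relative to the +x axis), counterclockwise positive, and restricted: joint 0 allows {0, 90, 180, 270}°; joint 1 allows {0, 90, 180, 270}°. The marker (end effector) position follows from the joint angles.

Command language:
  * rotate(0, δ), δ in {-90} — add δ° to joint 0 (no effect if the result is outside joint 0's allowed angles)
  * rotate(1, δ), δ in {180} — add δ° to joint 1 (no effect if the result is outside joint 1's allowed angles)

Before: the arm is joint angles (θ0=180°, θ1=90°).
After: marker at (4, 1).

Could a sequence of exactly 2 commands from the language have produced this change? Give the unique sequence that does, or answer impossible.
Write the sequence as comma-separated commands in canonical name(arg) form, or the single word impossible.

rotate(0, -90), rotate(0, -90)

begin: joint angles (θ0=180°, θ1=90°)
1. rotate(0, -90) → joint angles (θ0=90°, θ1=90°)
2. rotate(0, -90) → joint angles (θ0=0°, θ1=90°)
uniquely the one of 4 2-step routes that fits.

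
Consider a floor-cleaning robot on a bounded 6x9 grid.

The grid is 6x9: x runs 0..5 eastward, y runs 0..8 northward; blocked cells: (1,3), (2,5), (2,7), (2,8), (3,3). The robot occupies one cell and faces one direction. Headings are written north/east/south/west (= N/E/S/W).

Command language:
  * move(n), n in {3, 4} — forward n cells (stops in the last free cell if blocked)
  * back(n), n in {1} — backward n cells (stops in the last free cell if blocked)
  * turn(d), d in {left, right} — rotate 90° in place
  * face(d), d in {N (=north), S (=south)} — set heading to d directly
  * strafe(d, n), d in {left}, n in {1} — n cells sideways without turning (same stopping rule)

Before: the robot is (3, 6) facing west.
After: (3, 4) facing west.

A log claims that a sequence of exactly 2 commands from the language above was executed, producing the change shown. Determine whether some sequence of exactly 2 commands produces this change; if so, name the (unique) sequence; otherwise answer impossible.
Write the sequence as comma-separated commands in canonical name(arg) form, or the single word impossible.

key: still facing W at the end — nothing in the sequence rotates
initial: (3, 6) facing west
step 1 (strafe(left, 1)): (3, 5) facing west
step 2 (strafe(left, 1)): (3, 4) facing west
uniquely the one of 64 2-step routes that fits.

strafe(left, 1), strafe(left, 1)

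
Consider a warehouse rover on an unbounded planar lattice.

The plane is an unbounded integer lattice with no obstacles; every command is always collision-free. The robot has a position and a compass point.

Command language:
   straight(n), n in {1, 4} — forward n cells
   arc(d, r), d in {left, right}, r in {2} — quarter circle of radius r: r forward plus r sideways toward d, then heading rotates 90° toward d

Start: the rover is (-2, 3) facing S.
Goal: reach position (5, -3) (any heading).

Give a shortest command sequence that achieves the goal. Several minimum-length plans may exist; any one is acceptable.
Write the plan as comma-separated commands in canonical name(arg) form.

from: (-2, 3) facing S
1. arc(left, 2) → (0, 1) facing E
2. arc(right, 2) → (2, -1) facing S
3. arc(left, 2) → (4, -3) facing E
4. straight(1) → (5, -3) facing E
no 3-step plan works, so 4 is optimal.

arc(left, 2), arc(right, 2), arc(left, 2), straight(1)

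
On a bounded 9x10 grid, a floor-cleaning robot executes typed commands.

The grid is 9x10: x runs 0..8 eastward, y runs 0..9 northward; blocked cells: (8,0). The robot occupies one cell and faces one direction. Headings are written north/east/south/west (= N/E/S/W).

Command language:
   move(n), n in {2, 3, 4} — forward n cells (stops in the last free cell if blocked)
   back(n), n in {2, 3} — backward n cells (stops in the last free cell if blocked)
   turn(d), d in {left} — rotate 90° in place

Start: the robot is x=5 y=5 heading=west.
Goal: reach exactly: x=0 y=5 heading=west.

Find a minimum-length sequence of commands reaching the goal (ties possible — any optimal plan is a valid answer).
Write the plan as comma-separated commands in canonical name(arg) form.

from: x=5 y=5 heading=west
step 1 (move(3)): x=2 y=5 heading=west
step 2 (move(3)): x=0 y=5 heading=west
nothing shorter than 2 reaches the goal.

move(3), move(3)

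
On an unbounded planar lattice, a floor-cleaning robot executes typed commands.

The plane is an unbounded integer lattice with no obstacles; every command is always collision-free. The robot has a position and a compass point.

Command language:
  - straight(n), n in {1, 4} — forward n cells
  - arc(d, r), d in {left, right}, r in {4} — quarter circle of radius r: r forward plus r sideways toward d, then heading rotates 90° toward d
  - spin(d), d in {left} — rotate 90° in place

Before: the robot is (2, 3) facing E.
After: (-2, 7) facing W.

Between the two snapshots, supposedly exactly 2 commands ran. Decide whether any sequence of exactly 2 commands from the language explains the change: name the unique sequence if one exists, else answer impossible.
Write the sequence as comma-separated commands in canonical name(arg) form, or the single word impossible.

key: cell and facing (now W) both changed — the 2 commands mix motion and turning
from: (2, 3) facing E
t=1 spin(left) ⇒ (2, 3) facing N
t=2 arc(left, 4) ⇒ (-2, 7) facing W
uniquely the one of 25 2-step routes that fits.

spin(left), arc(left, 4)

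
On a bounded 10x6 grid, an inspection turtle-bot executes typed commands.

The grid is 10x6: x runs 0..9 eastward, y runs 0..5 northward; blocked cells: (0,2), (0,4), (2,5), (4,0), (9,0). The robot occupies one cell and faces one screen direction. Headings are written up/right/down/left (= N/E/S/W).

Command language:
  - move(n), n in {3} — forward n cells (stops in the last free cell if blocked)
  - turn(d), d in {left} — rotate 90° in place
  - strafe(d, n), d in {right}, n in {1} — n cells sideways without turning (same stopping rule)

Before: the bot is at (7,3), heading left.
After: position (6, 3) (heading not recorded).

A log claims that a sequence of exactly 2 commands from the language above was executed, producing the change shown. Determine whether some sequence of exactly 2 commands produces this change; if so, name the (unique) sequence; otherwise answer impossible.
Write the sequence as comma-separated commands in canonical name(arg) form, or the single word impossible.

turn(left), strafe(right, 1)

key: running strafe(right, 1) before turn(left) would end elsewhere — order is forced
start: at (7,3), heading left
[1] after turn(left): at (7,3), heading down
[2] after strafe(right, 1): at (6,3), heading down
uniquely the one of 9 2-step routes that fits.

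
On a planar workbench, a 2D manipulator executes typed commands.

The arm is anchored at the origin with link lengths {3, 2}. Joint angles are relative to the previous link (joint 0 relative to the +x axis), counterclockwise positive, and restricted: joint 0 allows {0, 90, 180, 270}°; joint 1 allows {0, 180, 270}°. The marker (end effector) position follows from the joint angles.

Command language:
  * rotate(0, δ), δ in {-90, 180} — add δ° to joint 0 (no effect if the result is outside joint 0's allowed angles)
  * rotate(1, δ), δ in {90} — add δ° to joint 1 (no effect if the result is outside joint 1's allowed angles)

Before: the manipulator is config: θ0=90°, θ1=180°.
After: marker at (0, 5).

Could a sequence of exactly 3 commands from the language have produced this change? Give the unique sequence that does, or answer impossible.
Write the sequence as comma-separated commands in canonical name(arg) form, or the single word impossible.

from: config: θ0=90°, θ1=180°
step 1 (rotate(1, 90)): config: θ0=90°, θ1=270°
step 2 (rotate(1, 90)): config: θ0=90°, θ1=0°
step 3 (rotate(1, 90)): config: θ0=90°, θ1=0°
no rival 3-sequence matches.

rotate(1, 90), rotate(1, 90), rotate(1, 90)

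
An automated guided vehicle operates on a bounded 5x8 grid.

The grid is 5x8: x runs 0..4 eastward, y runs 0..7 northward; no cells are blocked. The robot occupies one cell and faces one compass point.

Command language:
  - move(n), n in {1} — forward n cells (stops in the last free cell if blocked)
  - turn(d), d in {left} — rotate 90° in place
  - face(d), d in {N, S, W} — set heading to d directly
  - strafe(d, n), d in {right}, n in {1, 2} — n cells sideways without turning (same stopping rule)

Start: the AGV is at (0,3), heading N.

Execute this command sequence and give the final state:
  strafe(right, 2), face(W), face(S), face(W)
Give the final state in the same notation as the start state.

at (2,3), heading W

initial: at (0,3), heading N
t=1 strafe(right, 2) ⇒ at (2,3), heading N
t=2 face(W) ⇒ at (2,3), heading W
t=3 face(S) ⇒ at (2,3), heading S
t=4 face(W) ⇒ at (2,3), heading W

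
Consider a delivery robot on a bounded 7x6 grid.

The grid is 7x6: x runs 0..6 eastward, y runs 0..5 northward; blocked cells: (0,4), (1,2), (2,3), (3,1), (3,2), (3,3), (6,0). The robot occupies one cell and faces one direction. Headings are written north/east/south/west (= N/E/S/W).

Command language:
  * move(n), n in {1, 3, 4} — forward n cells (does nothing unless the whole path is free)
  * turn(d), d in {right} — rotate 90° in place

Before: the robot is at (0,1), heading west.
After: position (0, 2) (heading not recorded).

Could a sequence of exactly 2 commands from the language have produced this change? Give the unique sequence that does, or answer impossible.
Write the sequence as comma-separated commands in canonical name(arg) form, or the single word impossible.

key: running move(1) before turn(right) would end elsewhere — order is forced
t0: at (0,1), heading west
1. turn(right) → at (0,1), heading north
2. move(1) → at (0,2), heading north
no rival 2-sequence matches.

turn(right), move(1)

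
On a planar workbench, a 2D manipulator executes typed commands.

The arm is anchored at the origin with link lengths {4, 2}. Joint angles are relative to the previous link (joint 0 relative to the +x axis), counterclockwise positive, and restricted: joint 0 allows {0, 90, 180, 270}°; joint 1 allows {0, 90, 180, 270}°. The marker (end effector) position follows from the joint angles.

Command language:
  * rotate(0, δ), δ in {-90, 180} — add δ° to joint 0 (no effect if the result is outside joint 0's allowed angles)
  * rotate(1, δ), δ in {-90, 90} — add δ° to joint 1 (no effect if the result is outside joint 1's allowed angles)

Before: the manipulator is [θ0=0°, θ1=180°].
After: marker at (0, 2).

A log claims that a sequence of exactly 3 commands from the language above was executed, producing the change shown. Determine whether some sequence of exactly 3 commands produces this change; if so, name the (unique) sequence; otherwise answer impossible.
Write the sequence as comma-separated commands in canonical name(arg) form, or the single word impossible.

t0: [θ0=0°, θ1=180°]
step 1 (rotate(0, -90)): [θ0=270°, θ1=180°]
step 2 (rotate(0, -90)): [θ0=180°, θ1=180°]
step 3 (rotate(0, -90)): [θ0=90°, θ1=180°]
no other 3-command option fits: unique.

rotate(0, -90), rotate(0, -90), rotate(0, -90)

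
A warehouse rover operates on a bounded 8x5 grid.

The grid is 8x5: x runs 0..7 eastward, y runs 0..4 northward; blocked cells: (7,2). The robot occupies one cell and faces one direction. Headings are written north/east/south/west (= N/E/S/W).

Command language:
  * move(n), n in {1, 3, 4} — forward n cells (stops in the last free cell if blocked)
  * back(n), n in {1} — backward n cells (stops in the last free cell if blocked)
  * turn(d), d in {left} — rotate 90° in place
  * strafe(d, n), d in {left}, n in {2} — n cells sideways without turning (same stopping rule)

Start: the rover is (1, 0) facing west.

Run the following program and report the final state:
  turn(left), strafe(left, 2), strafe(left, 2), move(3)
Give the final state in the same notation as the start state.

(5, 0) facing south

t0: (1, 0) facing west
step 1 (turn(left)): (1, 0) facing south
step 2 (strafe(left, 2)): (3, 0) facing south
step 3 (strafe(left, 2)): (5, 0) facing south
step 4 (move(3)): (5, 0) facing south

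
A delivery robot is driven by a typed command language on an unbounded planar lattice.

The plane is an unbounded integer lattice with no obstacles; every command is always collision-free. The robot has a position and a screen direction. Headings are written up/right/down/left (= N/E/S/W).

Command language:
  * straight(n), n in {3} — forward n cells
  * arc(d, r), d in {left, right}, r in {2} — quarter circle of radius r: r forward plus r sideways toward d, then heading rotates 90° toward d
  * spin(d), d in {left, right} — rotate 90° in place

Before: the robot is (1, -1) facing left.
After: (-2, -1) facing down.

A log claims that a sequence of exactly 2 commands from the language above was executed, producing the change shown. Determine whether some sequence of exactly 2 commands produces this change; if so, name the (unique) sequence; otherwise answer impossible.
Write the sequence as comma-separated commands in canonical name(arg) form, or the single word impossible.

straight(3), spin(left)

key: running spin(left) before straight(3) would end elsewhere — order is forced
initial: (1, -1) facing left
t=1 straight(3) ⇒ (-2, -1) facing left
t=2 spin(left) ⇒ (-2, -1) facing down
uniquely the one of 25 2-step routes that fits.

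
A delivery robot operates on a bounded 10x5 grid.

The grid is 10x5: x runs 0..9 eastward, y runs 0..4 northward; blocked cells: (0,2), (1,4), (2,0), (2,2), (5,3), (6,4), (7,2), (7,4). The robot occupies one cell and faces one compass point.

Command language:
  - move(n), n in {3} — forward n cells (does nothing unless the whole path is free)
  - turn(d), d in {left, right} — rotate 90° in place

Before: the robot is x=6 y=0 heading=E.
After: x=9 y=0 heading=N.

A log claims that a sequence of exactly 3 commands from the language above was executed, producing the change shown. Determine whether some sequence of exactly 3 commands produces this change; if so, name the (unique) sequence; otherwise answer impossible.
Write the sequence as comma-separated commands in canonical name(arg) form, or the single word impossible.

move(3), move(3), turn(left)

key: cell and facing (now N) both changed — the 3 commands mix motion and turning
from: x=6 y=0 heading=E
[1] after move(3): x=9 y=0 heading=E
[2] after move(3): x=9 y=0 heading=E
[3] after turn(left): x=9 y=0 heading=N
all 27 alternatives checked — unique.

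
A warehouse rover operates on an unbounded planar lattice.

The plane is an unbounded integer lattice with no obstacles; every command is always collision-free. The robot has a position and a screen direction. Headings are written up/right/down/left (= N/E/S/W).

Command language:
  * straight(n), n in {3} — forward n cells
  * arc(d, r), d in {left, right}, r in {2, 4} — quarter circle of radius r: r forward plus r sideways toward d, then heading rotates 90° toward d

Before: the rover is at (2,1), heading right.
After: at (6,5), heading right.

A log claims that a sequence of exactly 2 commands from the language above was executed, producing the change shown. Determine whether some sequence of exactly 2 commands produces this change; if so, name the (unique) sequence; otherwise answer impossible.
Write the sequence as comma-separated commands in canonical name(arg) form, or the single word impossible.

key: still facing E at the end — net rotation zero over 2 steps
initial: at (2,1), heading right
step 1 (arc(left, 2)): at (4,3), heading up
step 2 (arc(right, 2)): at (6,5), heading right
no rival 2-sequence matches.

arc(left, 2), arc(right, 2)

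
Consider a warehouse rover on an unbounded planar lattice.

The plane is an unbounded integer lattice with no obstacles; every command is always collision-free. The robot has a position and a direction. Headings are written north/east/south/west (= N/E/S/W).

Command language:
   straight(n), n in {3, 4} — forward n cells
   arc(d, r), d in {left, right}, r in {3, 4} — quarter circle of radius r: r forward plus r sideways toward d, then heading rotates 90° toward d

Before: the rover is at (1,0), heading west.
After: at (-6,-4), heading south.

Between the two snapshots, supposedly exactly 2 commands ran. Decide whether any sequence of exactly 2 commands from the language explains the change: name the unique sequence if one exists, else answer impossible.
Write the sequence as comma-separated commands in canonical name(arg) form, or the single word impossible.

key: position moved to (-6,-4) AND the heading swung to S — translation plus rotation needed
t0: at (1,0), heading west
1. straight(3) → at (-2,0), heading west
2. arc(left, 4) → at (-6,-4), heading south
all 36 alternatives checked — unique.

straight(3), arc(left, 4)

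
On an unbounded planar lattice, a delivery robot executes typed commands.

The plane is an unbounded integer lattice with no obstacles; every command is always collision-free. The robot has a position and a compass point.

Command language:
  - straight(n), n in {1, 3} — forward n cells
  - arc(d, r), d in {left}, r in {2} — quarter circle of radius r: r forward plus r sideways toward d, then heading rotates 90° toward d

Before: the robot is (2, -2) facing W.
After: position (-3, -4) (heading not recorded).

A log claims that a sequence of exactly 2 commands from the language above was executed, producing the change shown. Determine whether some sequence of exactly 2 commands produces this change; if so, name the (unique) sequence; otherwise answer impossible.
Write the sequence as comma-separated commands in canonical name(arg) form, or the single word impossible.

key: running arc(left, 2) before straight(3) would end elsewhere — order is forced
from: (2, -2) facing W
step 1 (straight(3)): (-1, -2) facing W
step 2 (arc(left, 2)): (-3, -4) facing S
all 9 alternatives checked — unique.

straight(3), arc(left, 2)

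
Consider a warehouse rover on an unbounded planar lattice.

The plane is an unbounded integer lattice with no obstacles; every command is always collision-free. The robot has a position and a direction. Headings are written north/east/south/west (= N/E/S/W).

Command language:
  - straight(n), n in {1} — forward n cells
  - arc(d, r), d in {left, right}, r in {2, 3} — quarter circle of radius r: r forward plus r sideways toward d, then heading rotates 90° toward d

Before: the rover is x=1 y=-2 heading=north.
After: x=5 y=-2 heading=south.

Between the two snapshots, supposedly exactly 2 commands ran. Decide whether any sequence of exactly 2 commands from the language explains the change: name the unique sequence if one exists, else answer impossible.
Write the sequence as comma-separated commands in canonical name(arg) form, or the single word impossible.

arc(right, 2), arc(right, 2)

key: position moved to (5,-2) AND the heading swung to S — translation plus rotation needed
begin: x=1 y=-2 heading=north
t=1 arc(right, 2) ⇒ x=3 y=0 heading=east
t=2 arc(right, 2) ⇒ x=5 y=-2 heading=south
no other 2-command option fits: unique.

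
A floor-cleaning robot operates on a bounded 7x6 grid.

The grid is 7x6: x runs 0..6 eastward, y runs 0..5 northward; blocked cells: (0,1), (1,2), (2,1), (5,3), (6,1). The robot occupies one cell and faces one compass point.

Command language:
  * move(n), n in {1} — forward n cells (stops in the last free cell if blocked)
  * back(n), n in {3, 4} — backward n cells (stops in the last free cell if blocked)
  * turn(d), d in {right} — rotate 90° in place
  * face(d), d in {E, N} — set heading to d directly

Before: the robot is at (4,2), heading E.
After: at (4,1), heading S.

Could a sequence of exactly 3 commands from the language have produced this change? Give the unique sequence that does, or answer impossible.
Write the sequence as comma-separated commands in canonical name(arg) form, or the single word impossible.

face(E), turn(right), move(1)

key: position moved to (4,1) AND the heading swung to S — translation plus rotation needed
start: at (4,2), heading E
t=1 face(E) ⇒ at (4,2), heading E
t=2 turn(right) ⇒ at (4,2), heading S
t=3 move(1) ⇒ at (4,1), heading S
no rival 3-sequence matches.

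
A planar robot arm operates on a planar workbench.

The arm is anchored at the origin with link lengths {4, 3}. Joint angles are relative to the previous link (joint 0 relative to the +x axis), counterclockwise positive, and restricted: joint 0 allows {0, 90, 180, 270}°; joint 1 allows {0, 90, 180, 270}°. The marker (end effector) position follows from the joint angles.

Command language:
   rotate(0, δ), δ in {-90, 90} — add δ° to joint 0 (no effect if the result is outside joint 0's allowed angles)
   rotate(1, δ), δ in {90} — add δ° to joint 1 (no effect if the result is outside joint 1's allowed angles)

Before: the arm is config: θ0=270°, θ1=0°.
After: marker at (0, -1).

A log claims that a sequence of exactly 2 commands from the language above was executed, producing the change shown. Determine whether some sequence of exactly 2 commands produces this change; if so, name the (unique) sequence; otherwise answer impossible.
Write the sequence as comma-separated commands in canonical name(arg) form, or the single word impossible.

rotate(1, 90), rotate(1, 90)

initial: config: θ0=270°, θ1=0°
step 1 (rotate(1, 90)): config: θ0=270°, θ1=90°
step 2 (rotate(1, 90)): config: θ0=270°, θ1=180°
uniquely the one of 9 2-step routes that fits.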